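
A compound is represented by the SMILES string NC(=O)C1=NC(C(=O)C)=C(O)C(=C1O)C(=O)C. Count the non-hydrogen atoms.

17

Every atom symbol written in the SMILES (organic subset) is one heavy atom; implicit H are not written.
Heavy atoms by element → C:10, N:2, O:5.
Total: 17.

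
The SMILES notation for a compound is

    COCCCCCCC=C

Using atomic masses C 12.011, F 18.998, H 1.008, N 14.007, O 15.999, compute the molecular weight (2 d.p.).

First, the molecular formula is C9H18O (counting implicit H from valence).
  C: 9 × 12.011 = 108.099
  H: 18 × 1.008 = 18.144
  O: 1 × 15.999 = 15.999
Sum: 9×12.011 + 18×1.008 + 1×15.999 = 142.242 → 142.24 g/mol.

142.24 g/mol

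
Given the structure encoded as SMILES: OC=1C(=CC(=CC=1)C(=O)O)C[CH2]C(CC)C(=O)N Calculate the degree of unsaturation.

Molecular formula: C13H17NO4.
DoU = (2C + 2 + N − H − X) / 2, where X is the halogen count and O/S are ignored.
    = (2·13 + 2 + 1 − 17 − 0) / 2 = 12 / 2 = 6.

6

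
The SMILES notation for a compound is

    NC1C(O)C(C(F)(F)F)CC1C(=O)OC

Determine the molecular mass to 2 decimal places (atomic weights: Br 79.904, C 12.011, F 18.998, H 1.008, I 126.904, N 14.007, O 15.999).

227.18 g/mol

First, the molecular formula is C8H12F3NO3 (counting implicit H from valence).
  C: 8 × 12.011 = 96.088
  F: 3 × 18.998 = 56.994
  H: 12 × 1.008 = 12.096
  N: 1 × 14.007 = 14.007
  O: 3 × 15.999 = 47.997
Sum: 8×12.011 + 3×18.998 + 12×1.008 + 1×14.007 + 3×15.999 = 227.182 → 227.18 g/mol.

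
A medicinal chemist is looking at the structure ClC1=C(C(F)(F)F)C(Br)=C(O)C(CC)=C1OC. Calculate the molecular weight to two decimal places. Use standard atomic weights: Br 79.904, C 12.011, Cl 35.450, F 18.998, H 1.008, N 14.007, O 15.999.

333.53 g/mol

First, the molecular formula is C10H9BrClF3O2 (counting implicit H from valence).
  Br: 1 × 79.904 = 79.904
  C: 10 × 12.011 = 120.110
  Cl: 1 × 35.450 = 35.450
  F: 3 × 18.998 = 56.994
  H: 9 × 1.008 = 9.072
  O: 2 × 15.999 = 31.998
Sum: 1×79.904 + 10×12.011 + 1×35.450 + 3×18.998 + 9×1.008 + 2×15.999 = 333.528 → 333.53 g/mol.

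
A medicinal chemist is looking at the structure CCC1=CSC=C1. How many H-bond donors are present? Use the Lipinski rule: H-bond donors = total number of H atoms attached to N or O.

0

Donors: find every N or O and count the H atoms it carries.
  (no N or O atoms present)
Lipinski HBD = 0.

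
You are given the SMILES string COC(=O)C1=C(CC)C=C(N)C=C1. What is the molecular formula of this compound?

C10H13NO2

Walk through each heavy atom and fill implicit hydrogens from standard valence (C 4, N 3, O 2, S 2, halogen 1):
  atom 1: C, bond orders sum to 1 (valence 4) → 3 H
  atom 2: O, bond orders sum to 2 (valence 2) → 0 H
  atom 3: C, bond orders sum to 4 (valence 4) → 0 H
  atom 4: O, bond orders sum to 2 (valence 2) → 0 H
  atom 5: C, bond orders sum to 4 (valence 4) → 0 H
  atom 6: C, bond orders sum to 4 (valence 4) → 0 H
  atom 7: C, bond orders sum to 2 (valence 4) → 2 H
  atom 8: C, bond orders sum to 1 (valence 4) → 3 H
  atom 9: C, bond orders sum to 3 (valence 4) → 1 H
  atom 10: C, bond orders sum to 4 (valence 4) → 0 H
  atom 11: N, bond orders sum to 1 (valence 3) → 2 H
  atom 12: C, bond orders sum to 3 (valence 4) → 1 H
  atom 13: C, bond orders sum to 3 (valence 4) → 1 H
Totals → C:10, H:13, N:1, O:2.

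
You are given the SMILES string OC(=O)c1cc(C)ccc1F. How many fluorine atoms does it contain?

1

Scan the SMILES for F atoms (remember two-letter symbols like Cl and Br are single atoms).
Fluorine count: 1.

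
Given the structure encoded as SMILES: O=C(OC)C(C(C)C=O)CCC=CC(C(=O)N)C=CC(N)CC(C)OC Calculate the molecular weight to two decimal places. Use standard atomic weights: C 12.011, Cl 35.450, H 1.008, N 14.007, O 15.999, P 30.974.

First, the molecular formula is C19H32N2O5 (counting implicit H from valence).
  C: 19 × 12.011 = 228.209
  H: 32 × 1.008 = 32.256
  N: 2 × 14.007 = 28.014
  O: 5 × 15.999 = 79.995
Sum: 19×12.011 + 32×1.008 + 2×14.007 + 5×15.999 = 368.474 → 368.47 g/mol.

368.47 g/mol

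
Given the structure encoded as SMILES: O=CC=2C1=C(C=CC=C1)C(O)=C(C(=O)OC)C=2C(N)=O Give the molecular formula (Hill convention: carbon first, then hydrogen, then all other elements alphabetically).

Walk through each heavy atom and fill implicit hydrogens from standard valence (C 4, N 3, O 2, S 2, halogen 1):
  atom 1: O, bond orders sum to 2 (valence 2) → 0 H
  atom 2: C, bond orders sum to 3 (valence 4) → 1 H
  atom 3: C, bond orders sum to 4 (valence 4) → 0 H
  atom 4: C, bond orders sum to 4 (valence 4) → 0 H
  atom 5: C, bond orders sum to 4 (valence 4) → 0 H
  atom 6: C, bond orders sum to 3 (valence 4) → 1 H
  atom 7: C, bond orders sum to 3 (valence 4) → 1 H
  atom 8: C, bond orders sum to 3 (valence 4) → 1 H
  atom 9: C, bond orders sum to 3 (valence 4) → 1 H
  atom 10: C, bond orders sum to 4 (valence 4) → 0 H
  atom 11: O, bond orders sum to 1 (valence 2) → 1 H
  atom 12: C, bond orders sum to 4 (valence 4) → 0 H
  atom 13: C, bond orders sum to 4 (valence 4) → 0 H
  atom 14: O, bond orders sum to 2 (valence 2) → 0 H
  atom 15: O, bond orders sum to 2 (valence 2) → 0 H
  atom 16: C, bond orders sum to 1 (valence 4) → 3 H
  atom 17: C, bond orders sum to 4 (valence 4) → 0 H
  atom 18: C, bond orders sum to 4 (valence 4) → 0 H
  atom 19: N, bond orders sum to 1 (valence 3) → 2 H
  atom 20: O, bond orders sum to 2 (valence 2) → 0 H
Totals → C:14, H:11, N:1, O:5.
In Hill order: C14H11NO5.

C14H11NO5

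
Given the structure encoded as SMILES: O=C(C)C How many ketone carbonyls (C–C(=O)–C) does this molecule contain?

1

The ketone motif appears at heavy-atom position 2 in the SMILES.
Ketone count: 1.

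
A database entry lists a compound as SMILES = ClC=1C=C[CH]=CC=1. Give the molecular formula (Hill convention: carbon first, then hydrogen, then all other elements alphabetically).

C6H5Cl

Walk through each heavy atom and fill implicit hydrogens from standard valence (C 4, N 3, O 2, S 2, halogen 1):
  atom 1: Cl (halogen, monovalent) → 0 H
  atom 2: C, bond orders sum to 4 (valence 4) → 0 H
  atom 3: C, bond orders sum to 3 (valence 4) → 1 H
  atom 4: C, bond orders sum to 3 (valence 4) → 1 H
  atom 5: C with explicit H count 1
  atom 6: C, bond orders sum to 3 (valence 4) → 1 H
  atom 7: C, bond orders sum to 3 (valence 4) → 1 H
Totals → C:6, H:5, Cl:1.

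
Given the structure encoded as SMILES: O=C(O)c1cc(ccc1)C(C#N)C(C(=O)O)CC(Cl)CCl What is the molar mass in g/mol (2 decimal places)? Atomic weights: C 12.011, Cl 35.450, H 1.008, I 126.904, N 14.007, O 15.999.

First, the molecular formula is C14H13Cl2NO4 (counting implicit H from valence).
  C: 14 × 12.011 = 168.154
  Cl: 2 × 35.450 = 70.900
  H: 13 × 1.008 = 13.104
  N: 1 × 14.007 = 14.007
  O: 4 × 15.999 = 63.996
Sum: 14×12.011 + 2×35.450 + 13×1.008 + 1×14.007 + 4×15.999 = 330.161 → 330.16 g/mol.

330.16 g/mol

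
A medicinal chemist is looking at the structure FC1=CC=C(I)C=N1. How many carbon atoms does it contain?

5

Count every carbon token in the SMILES (each C, including those in ring-closure positions and inside branches).
Carbon count: 5.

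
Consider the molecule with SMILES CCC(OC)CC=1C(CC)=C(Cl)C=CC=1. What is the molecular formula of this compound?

C13H19ClO

Walk through each heavy atom and fill implicit hydrogens from standard valence (C 4, N 3, O 2, S 2, halogen 1):
  atom 1: C, bond orders sum to 1 (valence 4) → 3 H
  atom 2: C, bond orders sum to 2 (valence 4) → 2 H
  atom 3: C, bond orders sum to 3 (valence 4) → 1 H
  atom 4: O, bond orders sum to 2 (valence 2) → 0 H
  atom 5: C, bond orders sum to 1 (valence 4) → 3 H
  atom 6: C, bond orders sum to 2 (valence 4) → 2 H
  atom 7: C, bond orders sum to 4 (valence 4) → 0 H
  atom 8: C, bond orders sum to 4 (valence 4) → 0 H
  atom 9: C, bond orders sum to 2 (valence 4) → 2 H
  atom 10: C, bond orders sum to 1 (valence 4) → 3 H
  atom 11: C, bond orders sum to 4 (valence 4) → 0 H
  atom 12: Cl (halogen, monovalent) → 0 H
  atom 13: C, bond orders sum to 3 (valence 4) → 1 H
  atom 14: C, bond orders sum to 3 (valence 4) → 1 H
  atom 15: C, bond orders sum to 3 (valence 4) → 1 H
Totals → C:13, H:19, Cl:1, O:1.
In Hill order: C13H19ClO.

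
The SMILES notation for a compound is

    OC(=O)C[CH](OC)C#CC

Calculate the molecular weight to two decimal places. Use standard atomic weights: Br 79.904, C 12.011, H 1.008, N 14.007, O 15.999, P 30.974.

142.15 g/mol

First, the molecular formula is C7H10O3 (counting implicit H from valence).
  C: 7 × 12.011 = 84.077
  H: 10 × 1.008 = 10.080
  O: 3 × 15.999 = 47.997
Sum: 7×12.011 + 10×1.008 + 3×15.999 = 142.154 → 142.15 g/mol.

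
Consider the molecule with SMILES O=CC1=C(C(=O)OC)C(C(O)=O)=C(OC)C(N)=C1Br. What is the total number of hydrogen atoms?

10

Walk through each heavy atom and fill implicit hydrogens from standard valence (C 4, N 3, O 2, S 2, halogen 1):
  atom 1: O, bond orders sum to 2 (valence 2) → 0 H
  atom 2: C, bond orders sum to 3 (valence 4) → 1 H
  atom 3: C, bond orders sum to 4 (valence 4) → 0 H
  atom 4: C, bond orders sum to 4 (valence 4) → 0 H
  atom 5: C, bond orders sum to 4 (valence 4) → 0 H
  atom 6: O, bond orders sum to 2 (valence 2) → 0 H
  atom 7: O, bond orders sum to 2 (valence 2) → 0 H
  atom 8: C, bond orders sum to 1 (valence 4) → 3 H
  atom 9: C, bond orders sum to 4 (valence 4) → 0 H
  atom 10: C, bond orders sum to 4 (valence 4) → 0 H
  atom 11: O, bond orders sum to 1 (valence 2) → 1 H
  atom 12: O, bond orders sum to 2 (valence 2) → 0 H
  atom 13: C, bond orders sum to 4 (valence 4) → 0 H
  atom 14: O, bond orders sum to 2 (valence 2) → 0 H
  atom 15: C, bond orders sum to 1 (valence 4) → 3 H
  atom 16: C, bond orders sum to 4 (valence 4) → 0 H
  atom 17: N, bond orders sum to 1 (valence 3) → 2 H
  atom 18: C, bond orders sum to 4 (valence 4) → 0 H
  atom 19: Br (halogen, monovalent) → 0 H
Total hydrogens: 10.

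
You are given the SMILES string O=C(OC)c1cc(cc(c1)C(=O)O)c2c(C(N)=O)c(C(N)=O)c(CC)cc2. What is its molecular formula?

C19H18N2O6

Walk through each heavy atom and fill implicit hydrogens from standard valence (C 4, N 3, O 2, S 2, halogen 1); for lowercase aromatic atoms, an aromatic c carries 1 H when it has two neighbours and 0 H with three, and aromatic n carries 0 H:
  atom 1: O, bond orders sum to 2 (valence 2) → 0 H
  atom 2: C, bond orders sum to 4 (valence 4) → 0 H
  atom 3: O, bond orders sum to 2 (valence 2) → 0 H
  atom 4: C, bond orders sum to 1 (valence 4) → 3 H
  atom 5: aromatic c, 3 neighbours → 0 H
  atom 6: aromatic c, 2 neighbours → 1 H
  atom 7: aromatic c, 3 neighbours → 0 H
  atom 8: aromatic c, 2 neighbours → 1 H
  atom 9: aromatic c, 3 neighbours → 0 H
  atom 10: aromatic c, 2 neighbours → 1 H
  atom 11: C, bond orders sum to 4 (valence 4) → 0 H
  atom 12: O, bond orders sum to 2 (valence 2) → 0 H
  atom 13: O, bond orders sum to 1 (valence 2) → 1 H
  atom 14: aromatic c, 3 neighbours → 0 H
  atom 15: aromatic c, 3 neighbours → 0 H
  atom 16: C, bond orders sum to 4 (valence 4) → 0 H
  atom 17: N, bond orders sum to 1 (valence 3) → 2 H
  atom 18: O, bond orders sum to 2 (valence 2) → 0 H
  atom 19: aromatic c, 3 neighbours → 0 H
  atom 20: C, bond orders sum to 4 (valence 4) → 0 H
  atom 21: N, bond orders sum to 1 (valence 3) → 2 H
  atom 22: O, bond orders sum to 2 (valence 2) → 0 H
  atom 23: aromatic c, 3 neighbours → 0 H
  atom 24: C, bond orders sum to 2 (valence 4) → 2 H
  atom 25: C, bond orders sum to 1 (valence 4) → 3 H
  atom 26: aromatic c, 2 neighbours → 1 H
  atom 27: aromatic c, 2 neighbours → 1 H
Totals → C:19, H:18, N:2, O:6.
In Hill order: C19H18N2O6.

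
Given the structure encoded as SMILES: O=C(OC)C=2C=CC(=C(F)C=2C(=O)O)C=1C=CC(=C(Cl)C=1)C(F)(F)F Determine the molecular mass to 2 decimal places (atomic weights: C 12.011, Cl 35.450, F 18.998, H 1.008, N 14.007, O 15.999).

First, the molecular formula is C16H9ClF4O4 (counting implicit H from valence).
  C: 16 × 12.011 = 192.176
  Cl: 1 × 35.450 = 35.450
  F: 4 × 18.998 = 75.992
  H: 9 × 1.008 = 9.072
  O: 4 × 15.999 = 63.996
Sum: 16×12.011 + 1×35.450 + 4×18.998 + 9×1.008 + 4×15.999 = 376.686 → 376.69 g/mol.

376.69 g/mol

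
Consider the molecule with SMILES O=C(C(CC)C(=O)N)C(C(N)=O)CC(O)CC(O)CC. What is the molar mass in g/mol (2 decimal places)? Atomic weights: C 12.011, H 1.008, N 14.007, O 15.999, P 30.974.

288.34 g/mol

First, the molecular formula is C13H24N2O5 (counting implicit H from valence).
  C: 13 × 12.011 = 156.143
  H: 24 × 1.008 = 24.192
  N: 2 × 14.007 = 28.014
  O: 5 × 15.999 = 79.995
Sum: 13×12.011 + 24×1.008 + 2×14.007 + 5×15.999 = 288.344 → 288.34 g/mol.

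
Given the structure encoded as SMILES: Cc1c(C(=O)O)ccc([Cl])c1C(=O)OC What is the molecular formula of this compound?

C10H9ClO4

Walk through each heavy atom and fill implicit hydrogens from standard valence (C 4, N 3, O 2, S 2, halogen 1); for lowercase aromatic atoms, an aromatic c carries 1 H when it has two neighbours and 0 H with three, and aromatic n carries 0 H:
  atom 1: C, bond orders sum to 1 (valence 4) → 3 H
  atom 2: aromatic c, 3 neighbours → 0 H
  atom 3: aromatic c, 3 neighbours → 0 H
  atom 4: C, bond orders sum to 4 (valence 4) → 0 H
  atom 5: O, bond orders sum to 2 (valence 2) → 0 H
  atom 6: O, bond orders sum to 1 (valence 2) → 1 H
  atom 7: aromatic c, 2 neighbours → 1 H
  atom 8: aromatic c, 2 neighbours → 1 H
  atom 9: aromatic c, 3 neighbours → 0 H
  atom 10: Cl with explicit H count 0
  atom 11: aromatic c, 3 neighbours → 0 H
  atom 12: C, bond orders sum to 4 (valence 4) → 0 H
  atom 13: O, bond orders sum to 2 (valence 2) → 0 H
  atom 14: O, bond orders sum to 2 (valence 2) → 0 H
  atom 15: C, bond orders sum to 1 (valence 4) → 3 H
Totals → C:10, H:9, Cl:1, O:4.
In Hill order: C10H9ClO4.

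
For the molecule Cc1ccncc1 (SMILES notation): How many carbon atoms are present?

6

Count every carbon token in the SMILES (each C, including those in ring-closure positions and inside branches).
Carbon count: 6.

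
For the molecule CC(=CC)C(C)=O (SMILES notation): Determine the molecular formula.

Walk through each heavy atom and fill implicit hydrogens from standard valence (C 4, N 3, O 2, S 2, halogen 1):
  atom 1: C, bond orders sum to 1 (valence 4) → 3 H
  atom 2: C, bond orders sum to 4 (valence 4) → 0 H
  atom 3: C, bond orders sum to 3 (valence 4) → 1 H
  atom 4: C, bond orders sum to 1 (valence 4) → 3 H
  atom 5: C, bond orders sum to 4 (valence 4) → 0 H
  atom 6: C, bond orders sum to 1 (valence 4) → 3 H
  atom 7: O, bond orders sum to 2 (valence 2) → 0 H
Totals → C:6, H:10, O:1.

C6H10O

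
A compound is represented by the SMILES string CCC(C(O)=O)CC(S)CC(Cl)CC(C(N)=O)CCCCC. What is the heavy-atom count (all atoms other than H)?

Every atom symbol written in the SMILES (organic subset) is one heavy atom; implicit H are not written.
Heavy atoms by element → C:16, Cl:1, N:1, O:3, S:1.
Total: 22.

22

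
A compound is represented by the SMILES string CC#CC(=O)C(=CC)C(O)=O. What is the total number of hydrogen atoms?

Walk through each heavy atom and fill implicit hydrogens from standard valence (C 4, N 3, O 2, S 2, halogen 1):
  atom 1: C, bond orders sum to 1 (valence 4) → 3 H
  atom 2: C, bond orders sum to 4 (valence 4) → 0 H
  atom 3: C, bond orders sum to 4 (valence 4) → 0 H
  atom 4: C, bond orders sum to 4 (valence 4) → 0 H
  atom 5: O, bond orders sum to 2 (valence 2) → 0 H
  atom 6: C, bond orders sum to 4 (valence 4) → 0 H
  atom 7: C, bond orders sum to 3 (valence 4) → 1 H
  atom 8: C, bond orders sum to 1 (valence 4) → 3 H
  atom 9: C, bond orders sum to 4 (valence 4) → 0 H
  atom 10: O, bond orders sum to 1 (valence 2) → 1 H
  atom 11: O, bond orders sum to 2 (valence 2) → 0 H
Total hydrogens: 8.

8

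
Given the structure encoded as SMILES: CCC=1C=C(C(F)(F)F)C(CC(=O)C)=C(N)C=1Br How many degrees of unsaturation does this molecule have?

Molecular formula: C12H13BrF3NO.
DoU = (2C + 2 + N − H − X) / 2, where X is the halogen count and O/S are ignored.
    = (2·12 + 2 + 1 − 13 − 4) / 2 = 10 / 2 = 5.

5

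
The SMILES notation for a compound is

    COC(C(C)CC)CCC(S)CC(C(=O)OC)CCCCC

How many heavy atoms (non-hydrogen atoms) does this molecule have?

Every atom symbol written in the SMILES (organic subset) is one heavy atom; implicit H are not written.
Heavy atoms by element → C:18, O:3, S:1.
Total: 22.

22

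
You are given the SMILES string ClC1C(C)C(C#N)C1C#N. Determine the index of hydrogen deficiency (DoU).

Molecular formula: C7H7ClN2.
DoU = (2C + 2 + N − H − X) / 2, where X is the halogen count and O/S are ignored.
    = (2·7 + 2 + 2 − 7 − 1) / 2 = 10 / 2 = 5.

5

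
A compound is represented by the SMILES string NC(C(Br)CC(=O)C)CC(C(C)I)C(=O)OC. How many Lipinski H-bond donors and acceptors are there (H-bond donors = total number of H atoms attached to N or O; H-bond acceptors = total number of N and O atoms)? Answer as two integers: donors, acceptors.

Donors: find every N or O and count the H atoms it carries.
  atom 1 (N): bond orders sum to 1 → 2 H
  atom 7 (O): bond orders sum to 2 → 0 H
  atom 15 (O): bond orders sum to 2 → 0 H
  atom 16 (O): bond orders sum to 2 → 0 H
Lipinski HBD = 2.
Acceptors: N atoms = 1, O atoms = 3 → HBA = 4.

2, 4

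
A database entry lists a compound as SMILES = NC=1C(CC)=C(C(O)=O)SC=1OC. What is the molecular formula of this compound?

Walk through each heavy atom and fill implicit hydrogens from standard valence (C 4, N 3, O 2, S 2, halogen 1):
  atom 1: N, bond orders sum to 1 (valence 3) → 2 H
  atom 2: C, bond orders sum to 4 (valence 4) → 0 H
  atom 3: C, bond orders sum to 4 (valence 4) → 0 H
  atom 4: C, bond orders sum to 2 (valence 4) → 2 H
  atom 5: C, bond orders sum to 1 (valence 4) → 3 H
  atom 6: C, bond orders sum to 4 (valence 4) → 0 H
  atom 7: C, bond orders sum to 4 (valence 4) → 0 H
  atom 8: O, bond orders sum to 1 (valence 2) → 1 H
  atom 9: O, bond orders sum to 2 (valence 2) → 0 H
  atom 10: S, bond orders sum to 2 (valence 2) → 0 H
  atom 11: C, bond orders sum to 4 (valence 4) → 0 H
  atom 12: O, bond orders sum to 2 (valence 2) → 0 H
  atom 13: C, bond orders sum to 1 (valence 4) → 3 H
Totals → C:8, H:11, N:1, O:3, S:1.

C8H11NO3S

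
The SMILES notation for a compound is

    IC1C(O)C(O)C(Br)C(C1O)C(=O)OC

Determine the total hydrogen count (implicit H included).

Walk through each heavy atom and fill implicit hydrogens from standard valence (C 4, N 3, O 2, S 2, halogen 1):
  atom 1: I (halogen, monovalent) → 0 H
  atom 2: C, bond orders sum to 3 (valence 4) → 1 H
  atom 3: C, bond orders sum to 3 (valence 4) → 1 H
  atom 4: O, bond orders sum to 1 (valence 2) → 1 H
  atom 5: C, bond orders sum to 3 (valence 4) → 1 H
  atom 6: O, bond orders sum to 1 (valence 2) → 1 H
  atom 7: C, bond orders sum to 3 (valence 4) → 1 H
  atom 8: Br (halogen, monovalent) → 0 H
  atom 9: C, bond orders sum to 3 (valence 4) → 1 H
  atom 10: C, bond orders sum to 3 (valence 4) → 1 H
  atom 11: O, bond orders sum to 1 (valence 2) → 1 H
  atom 12: C, bond orders sum to 4 (valence 4) → 0 H
  atom 13: O, bond orders sum to 2 (valence 2) → 0 H
  atom 14: O, bond orders sum to 2 (valence 2) → 0 H
  atom 15: C, bond orders sum to 1 (valence 4) → 3 H
Total hydrogens: 12.

12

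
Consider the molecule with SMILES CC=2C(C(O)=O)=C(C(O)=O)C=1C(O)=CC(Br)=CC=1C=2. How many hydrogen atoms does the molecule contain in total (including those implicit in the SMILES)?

9

Walk through each heavy atom and fill implicit hydrogens from standard valence (C 4, N 3, O 2, S 2, halogen 1):
  atom 1: C, bond orders sum to 1 (valence 4) → 3 H
  atom 2: C, bond orders sum to 4 (valence 4) → 0 H
  atom 3: C, bond orders sum to 4 (valence 4) → 0 H
  atom 4: C, bond orders sum to 4 (valence 4) → 0 H
  atom 5: O, bond orders sum to 1 (valence 2) → 1 H
  atom 6: O, bond orders sum to 2 (valence 2) → 0 H
  atom 7: C, bond orders sum to 4 (valence 4) → 0 H
  atom 8: C, bond orders sum to 4 (valence 4) → 0 H
  atom 9: O, bond orders sum to 1 (valence 2) → 1 H
  atom 10: O, bond orders sum to 2 (valence 2) → 0 H
  atom 11: C, bond orders sum to 4 (valence 4) → 0 H
  atom 12: C, bond orders sum to 4 (valence 4) → 0 H
  atom 13: O, bond orders sum to 1 (valence 2) → 1 H
  atom 14: C, bond orders sum to 3 (valence 4) → 1 H
  atom 15: C, bond orders sum to 4 (valence 4) → 0 H
  atom 16: Br (halogen, monovalent) → 0 H
  atom 17: C, bond orders sum to 3 (valence 4) → 1 H
  atom 18: C, bond orders sum to 4 (valence 4) → 0 H
  atom 19: C, bond orders sum to 3 (valence 4) → 1 H
Total hydrogens: 9.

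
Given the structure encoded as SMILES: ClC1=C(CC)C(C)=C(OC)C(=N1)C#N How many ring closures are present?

In SMILES, each pair of matching ring-closure digits denotes one ring-closing bond; the number of such bonds equals the number of independent rings.
Ring-closure bonds here: 1.

1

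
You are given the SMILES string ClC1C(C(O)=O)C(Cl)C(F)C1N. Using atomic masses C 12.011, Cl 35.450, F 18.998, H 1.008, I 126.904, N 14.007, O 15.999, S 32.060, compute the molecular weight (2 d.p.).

First, the molecular formula is C6H8Cl2FNO2 (counting implicit H from valence).
  C: 6 × 12.011 = 72.066
  Cl: 2 × 35.450 = 70.900
  F: 1 × 18.998 = 18.998
  H: 8 × 1.008 = 8.064
  N: 1 × 14.007 = 14.007
  O: 2 × 15.999 = 31.998
Sum: 6×12.011 + 2×35.450 + 1×18.998 + 8×1.008 + 1×14.007 + 2×15.999 = 216.033 → 216.03 g/mol.

216.03 g/mol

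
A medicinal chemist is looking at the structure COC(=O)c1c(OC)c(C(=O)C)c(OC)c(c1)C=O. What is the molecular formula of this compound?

Walk through each heavy atom and fill implicit hydrogens from standard valence (C 4, N 3, O 2, S 2, halogen 1); for lowercase aromatic atoms, an aromatic c carries 1 H when it has two neighbours and 0 H with three, and aromatic n carries 0 H:
  atom 1: C, bond orders sum to 1 (valence 4) → 3 H
  atom 2: O, bond orders sum to 2 (valence 2) → 0 H
  atom 3: C, bond orders sum to 4 (valence 4) → 0 H
  atom 4: O, bond orders sum to 2 (valence 2) → 0 H
  atom 5: aromatic c, 3 neighbours → 0 H
  atom 6: aromatic c, 3 neighbours → 0 H
  atom 7: O, bond orders sum to 2 (valence 2) → 0 H
  atom 8: C, bond orders sum to 1 (valence 4) → 3 H
  atom 9: aromatic c, 3 neighbours → 0 H
  atom 10: C, bond orders sum to 4 (valence 4) → 0 H
  atom 11: O, bond orders sum to 2 (valence 2) → 0 H
  atom 12: C, bond orders sum to 1 (valence 4) → 3 H
  atom 13: aromatic c, 3 neighbours → 0 H
  atom 14: O, bond orders sum to 2 (valence 2) → 0 H
  atom 15: C, bond orders sum to 1 (valence 4) → 3 H
  atom 16: aromatic c, 3 neighbours → 0 H
  atom 17: aromatic c, 2 neighbours → 1 H
  atom 18: C, bond orders sum to 3 (valence 4) → 1 H
  atom 19: O, bond orders sum to 2 (valence 2) → 0 H
Totals → C:13, H:14, O:6.
In Hill order: C13H14O6.

C13H14O6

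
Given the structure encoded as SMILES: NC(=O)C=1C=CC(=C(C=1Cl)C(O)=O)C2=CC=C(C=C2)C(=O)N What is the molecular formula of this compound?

C15H11ClN2O4

Walk through each heavy atom and fill implicit hydrogens from standard valence (C 4, N 3, O 2, S 2, halogen 1):
  atom 1: N, bond orders sum to 1 (valence 3) → 2 H
  atom 2: C, bond orders sum to 4 (valence 4) → 0 H
  atom 3: O, bond orders sum to 2 (valence 2) → 0 H
  atom 4: C, bond orders sum to 4 (valence 4) → 0 H
  atom 5: C, bond orders sum to 3 (valence 4) → 1 H
  atom 6: C, bond orders sum to 3 (valence 4) → 1 H
  atom 7: C, bond orders sum to 4 (valence 4) → 0 H
  atom 8: C, bond orders sum to 4 (valence 4) → 0 H
  atom 9: C, bond orders sum to 4 (valence 4) → 0 H
  atom 10: Cl (halogen, monovalent) → 0 H
  atom 11: C, bond orders sum to 4 (valence 4) → 0 H
  atom 12: O, bond orders sum to 1 (valence 2) → 1 H
  atom 13: O, bond orders sum to 2 (valence 2) → 0 H
  atom 14: C, bond orders sum to 4 (valence 4) → 0 H
  atom 15: C, bond orders sum to 3 (valence 4) → 1 H
  atom 16: C, bond orders sum to 3 (valence 4) → 1 H
  atom 17: C, bond orders sum to 4 (valence 4) → 0 H
  atom 18: C, bond orders sum to 3 (valence 4) → 1 H
  atom 19: C, bond orders sum to 3 (valence 4) → 1 H
  atom 20: C, bond orders sum to 4 (valence 4) → 0 H
  atom 21: O, bond orders sum to 2 (valence 2) → 0 H
  atom 22: N, bond orders sum to 1 (valence 3) → 2 H
Totals → C:15, H:11, Cl:1, N:2, O:4.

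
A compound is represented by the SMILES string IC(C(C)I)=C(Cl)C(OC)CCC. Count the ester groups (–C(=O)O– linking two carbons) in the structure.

Scan the SMILES for the ester motif — none present.
Groups that are present: 1 alkene, 1 ether.

0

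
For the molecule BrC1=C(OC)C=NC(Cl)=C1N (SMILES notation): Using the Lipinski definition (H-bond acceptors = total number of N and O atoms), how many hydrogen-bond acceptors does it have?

3

N atoms: 2; O atoms: 1.
Lipinski HBA = 2 + 1 = 3.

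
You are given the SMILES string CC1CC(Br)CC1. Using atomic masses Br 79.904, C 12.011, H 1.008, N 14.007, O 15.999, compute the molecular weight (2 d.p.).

First, the molecular formula is C6H11Br (counting implicit H from valence).
  Br: 1 × 79.904 = 79.904
  C: 6 × 12.011 = 72.066
  H: 11 × 1.008 = 11.088
Sum: 1×79.904 + 6×12.011 + 11×1.008 = 163.058 → 163.06 g/mol.

163.06 g/mol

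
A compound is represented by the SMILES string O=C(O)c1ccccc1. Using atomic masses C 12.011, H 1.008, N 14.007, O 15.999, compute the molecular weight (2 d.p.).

122.12 g/mol

First, the molecular formula is C7H6O2 (counting implicit H from valence).
  C: 7 × 12.011 = 84.077
  H: 6 × 1.008 = 6.048
  O: 2 × 15.999 = 31.998
Sum: 7×12.011 + 6×1.008 + 2×15.999 = 122.123 → 122.12 g/mol.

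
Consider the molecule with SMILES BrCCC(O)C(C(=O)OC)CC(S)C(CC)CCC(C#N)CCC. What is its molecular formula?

Walk through each heavy atom and fill implicit hydrogens from standard valence (C 4, N 3, O 2, S 2, halogen 1):
  atom 1: Br (halogen, monovalent) → 0 H
  atom 2: C, bond orders sum to 2 (valence 4) → 2 H
  atom 3: C, bond orders sum to 2 (valence 4) → 2 H
  atom 4: C, bond orders sum to 3 (valence 4) → 1 H
  atom 5: O, bond orders sum to 1 (valence 2) → 1 H
  atom 6: C, bond orders sum to 3 (valence 4) → 1 H
  atom 7: C, bond orders sum to 4 (valence 4) → 0 H
  atom 8: O, bond orders sum to 2 (valence 2) → 0 H
  atom 9: O, bond orders sum to 2 (valence 2) → 0 H
  atom 10: C, bond orders sum to 1 (valence 4) → 3 H
  atom 11: C, bond orders sum to 2 (valence 4) → 2 H
  atom 12: C, bond orders sum to 3 (valence 4) → 1 H
  atom 13: S, bond orders sum to 1 (valence 2) → 1 H
  atom 14: C, bond orders sum to 3 (valence 4) → 1 H
  atom 15: C, bond orders sum to 2 (valence 4) → 2 H
  atom 16: C, bond orders sum to 1 (valence 4) → 3 H
  atom 17: C, bond orders sum to 2 (valence 4) → 2 H
  atom 18: C, bond orders sum to 2 (valence 4) → 2 H
  atom 19: C, bond orders sum to 3 (valence 4) → 1 H
  atom 20: C, bond orders sum to 4 (valence 4) → 0 H
  atom 21: N, bond orders sum to 3 (valence 3) → 0 H
  atom 22: C, bond orders sum to 2 (valence 4) → 2 H
  atom 23: C, bond orders sum to 2 (valence 4) → 2 H
  atom 24: C, bond orders sum to 1 (valence 4) → 3 H
Totals → C:18, H:32, Br:1, N:1, O:3, S:1.

C18H32BrNO3S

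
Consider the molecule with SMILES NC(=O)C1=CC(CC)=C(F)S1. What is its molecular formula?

Walk through each heavy atom and fill implicit hydrogens from standard valence (C 4, N 3, O 2, S 2, halogen 1):
  atom 1: N, bond orders sum to 1 (valence 3) → 2 H
  atom 2: C, bond orders sum to 4 (valence 4) → 0 H
  atom 3: O, bond orders sum to 2 (valence 2) → 0 H
  atom 4: C, bond orders sum to 4 (valence 4) → 0 H
  atom 5: C, bond orders sum to 3 (valence 4) → 1 H
  atom 6: C, bond orders sum to 4 (valence 4) → 0 H
  atom 7: C, bond orders sum to 2 (valence 4) → 2 H
  atom 8: C, bond orders sum to 1 (valence 4) → 3 H
  atom 9: C, bond orders sum to 4 (valence 4) → 0 H
  atom 10: F (halogen, monovalent) → 0 H
  atom 11: S, bond orders sum to 2 (valence 2) → 0 H
Totals → C:7, H:8, F:1, N:1, O:1, S:1.
In Hill order: C7H8FNOS.

C7H8FNOS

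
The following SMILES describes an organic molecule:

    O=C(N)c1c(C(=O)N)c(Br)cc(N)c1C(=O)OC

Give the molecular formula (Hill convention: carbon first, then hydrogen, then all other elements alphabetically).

Walk through each heavy atom and fill implicit hydrogens from standard valence (C 4, N 3, O 2, S 2, halogen 1); for lowercase aromatic atoms, an aromatic c carries 1 H when it has two neighbours and 0 H with three, and aromatic n carries 0 H:
  atom 1: O, bond orders sum to 2 (valence 2) → 0 H
  atom 2: C, bond orders sum to 4 (valence 4) → 0 H
  atom 3: N, bond orders sum to 1 (valence 3) → 2 H
  atom 4: aromatic c, 3 neighbours → 0 H
  atom 5: aromatic c, 3 neighbours → 0 H
  atom 6: C, bond orders sum to 4 (valence 4) → 0 H
  atom 7: O, bond orders sum to 2 (valence 2) → 0 H
  atom 8: N, bond orders sum to 1 (valence 3) → 2 H
  atom 9: aromatic c, 3 neighbours → 0 H
  atom 10: Br (halogen, monovalent) → 0 H
  atom 11: aromatic c, 2 neighbours → 1 H
  atom 12: aromatic c, 3 neighbours → 0 H
  atom 13: N, bond orders sum to 1 (valence 3) → 2 H
  atom 14: aromatic c, 3 neighbours → 0 H
  atom 15: C, bond orders sum to 4 (valence 4) → 0 H
  atom 16: O, bond orders sum to 2 (valence 2) → 0 H
  atom 17: O, bond orders sum to 2 (valence 2) → 0 H
  atom 18: C, bond orders sum to 1 (valence 4) → 3 H
Totals → C:10, H:10, Br:1, N:3, O:4.

C10H10BrN3O4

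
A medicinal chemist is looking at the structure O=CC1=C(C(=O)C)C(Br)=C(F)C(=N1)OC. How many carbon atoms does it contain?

9

Count every carbon token in the SMILES (each C, including those in ring-closure positions and inside branches).
Carbon count: 9.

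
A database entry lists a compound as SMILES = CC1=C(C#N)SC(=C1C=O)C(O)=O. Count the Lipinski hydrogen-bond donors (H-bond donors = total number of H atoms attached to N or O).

1

Donors: find every N or O and count the H atoms it carries.
  atom 5 (N): bond orders sum to 3 → 0 H
  atom 10 (O): bond orders sum to 2 → 0 H
  atom 12 (O): bond orders sum to 1 → 1 H
  atom 13 (O): bond orders sum to 2 → 0 H
Lipinski HBD = 1.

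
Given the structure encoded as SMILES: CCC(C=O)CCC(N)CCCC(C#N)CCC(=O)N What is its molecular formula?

Walk through each heavy atom and fill implicit hydrogens from standard valence (C 4, N 3, O 2, S 2, halogen 1):
  atom 1: C, bond orders sum to 1 (valence 4) → 3 H
  atom 2: C, bond orders sum to 2 (valence 4) → 2 H
  atom 3: C, bond orders sum to 3 (valence 4) → 1 H
  atom 4: C, bond orders sum to 3 (valence 4) → 1 H
  atom 5: O, bond orders sum to 2 (valence 2) → 0 H
  atom 6: C, bond orders sum to 2 (valence 4) → 2 H
  atom 7: C, bond orders sum to 2 (valence 4) → 2 H
  atom 8: C, bond orders sum to 3 (valence 4) → 1 H
  atom 9: N, bond orders sum to 1 (valence 3) → 2 H
  atom 10: C, bond orders sum to 2 (valence 4) → 2 H
  atom 11: C, bond orders sum to 2 (valence 4) → 2 H
  atom 12: C, bond orders sum to 2 (valence 4) → 2 H
  atom 13: C, bond orders sum to 3 (valence 4) → 1 H
  atom 14: C, bond orders sum to 4 (valence 4) → 0 H
  atom 15: N, bond orders sum to 3 (valence 3) → 0 H
  atom 16: C, bond orders sum to 2 (valence 4) → 2 H
  atom 17: C, bond orders sum to 2 (valence 4) → 2 H
  atom 18: C, bond orders sum to 4 (valence 4) → 0 H
  atom 19: O, bond orders sum to 2 (valence 2) → 0 H
  atom 20: N, bond orders sum to 1 (valence 3) → 2 H
Totals → C:15, H:27, N:3, O:2.
In Hill order: C15H27N3O2.

C15H27N3O2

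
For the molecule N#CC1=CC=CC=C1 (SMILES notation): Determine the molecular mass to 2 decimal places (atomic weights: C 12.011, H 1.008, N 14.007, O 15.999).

103.12 g/mol

First, the molecular formula is C7H5N (counting implicit H from valence).
  C: 7 × 12.011 = 84.077
  H: 5 × 1.008 = 5.040
  N: 1 × 14.007 = 14.007
Sum: 7×12.011 + 5×1.008 + 1×14.007 = 103.124 → 103.12 g/mol.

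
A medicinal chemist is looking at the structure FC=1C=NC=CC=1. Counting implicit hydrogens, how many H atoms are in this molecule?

Walk through each heavy atom and fill implicit hydrogens from standard valence (C 4, N 3, O 2, S 2, halogen 1):
  atom 1: F (halogen, monovalent) → 0 H
  atom 2: C, bond orders sum to 4 (valence 4) → 0 H
  atom 3: C, bond orders sum to 3 (valence 4) → 1 H
  atom 4: N, bond orders sum to 3 (valence 3) → 0 H
  atom 5: C, bond orders sum to 3 (valence 4) → 1 H
  atom 6: C, bond orders sum to 3 (valence 4) → 1 H
  atom 7: C, bond orders sum to 3 (valence 4) → 1 H
Total hydrogens: 4.

4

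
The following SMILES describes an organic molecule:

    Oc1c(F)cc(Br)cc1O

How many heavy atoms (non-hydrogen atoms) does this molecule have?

Every atom symbol written in the SMILES (organic subset) is one heavy atom; implicit H are not written.
Heavy atoms by element → Br:1, C:6, F:1, O:2.
Total: 10.

10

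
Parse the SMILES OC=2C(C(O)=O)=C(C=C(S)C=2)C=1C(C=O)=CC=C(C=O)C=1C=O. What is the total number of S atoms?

Scan the SMILES for S atoms (remember two-letter symbols like Cl and Br are single atoms).
Sulfur count: 1.

1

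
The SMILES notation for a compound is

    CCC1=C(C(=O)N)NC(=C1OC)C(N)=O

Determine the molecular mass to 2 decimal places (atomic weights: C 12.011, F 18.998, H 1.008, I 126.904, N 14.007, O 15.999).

211.22 g/mol

First, the molecular formula is C9H13N3O3 (counting implicit H from valence).
  C: 9 × 12.011 = 108.099
  H: 13 × 1.008 = 13.104
  N: 3 × 14.007 = 42.021
  O: 3 × 15.999 = 47.997
Sum: 9×12.011 + 13×1.008 + 3×14.007 + 3×15.999 = 211.221 → 211.22 g/mol.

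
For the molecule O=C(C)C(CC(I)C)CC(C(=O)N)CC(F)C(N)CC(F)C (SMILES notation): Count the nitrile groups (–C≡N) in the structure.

Scan the SMILES for the nitrile motif — none present.
Groups that are present: 1 amide, 1 ketone, 1 primary amine.

0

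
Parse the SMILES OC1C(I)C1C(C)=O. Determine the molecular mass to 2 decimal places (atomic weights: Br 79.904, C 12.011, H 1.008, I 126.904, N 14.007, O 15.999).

226.01 g/mol

First, the molecular formula is C5H7IO2 (counting implicit H from valence).
  C: 5 × 12.011 = 60.055
  H: 7 × 1.008 = 7.056
  I: 1 × 126.904 = 126.904
  O: 2 × 15.999 = 31.998
Sum: 5×12.011 + 7×1.008 + 1×126.904 + 2×15.999 = 226.013 → 226.01 g/mol.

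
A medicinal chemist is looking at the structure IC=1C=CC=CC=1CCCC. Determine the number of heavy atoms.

11

Every atom symbol written in the SMILES (organic subset) is one heavy atom; implicit H are not written.
Heavy atoms by element → C:10, I:1.
Total: 11.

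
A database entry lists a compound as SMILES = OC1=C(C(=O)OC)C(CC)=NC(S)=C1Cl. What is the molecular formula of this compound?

Walk through each heavy atom and fill implicit hydrogens from standard valence (C 4, N 3, O 2, S 2, halogen 1):
  atom 1: O, bond orders sum to 1 (valence 2) → 1 H
  atom 2: C, bond orders sum to 4 (valence 4) → 0 H
  atom 3: C, bond orders sum to 4 (valence 4) → 0 H
  atom 4: C, bond orders sum to 4 (valence 4) → 0 H
  atom 5: O, bond orders sum to 2 (valence 2) → 0 H
  atom 6: O, bond orders sum to 2 (valence 2) → 0 H
  atom 7: C, bond orders sum to 1 (valence 4) → 3 H
  atom 8: C, bond orders sum to 4 (valence 4) → 0 H
  atom 9: C, bond orders sum to 2 (valence 4) → 2 H
  atom 10: C, bond orders sum to 1 (valence 4) → 3 H
  atom 11: N, bond orders sum to 3 (valence 3) → 0 H
  atom 12: C, bond orders sum to 4 (valence 4) → 0 H
  atom 13: S, bond orders sum to 1 (valence 2) → 1 H
  atom 14: C, bond orders sum to 4 (valence 4) → 0 H
  atom 15: Cl (halogen, monovalent) → 0 H
Totals → C:9, H:10, Cl:1, N:1, O:3, S:1.

C9H10ClNO3S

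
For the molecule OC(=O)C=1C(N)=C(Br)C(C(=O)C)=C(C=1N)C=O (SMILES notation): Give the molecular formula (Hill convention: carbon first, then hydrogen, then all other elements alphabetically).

C10H9BrN2O4

Walk through each heavy atom and fill implicit hydrogens from standard valence (C 4, N 3, O 2, S 2, halogen 1):
  atom 1: O, bond orders sum to 1 (valence 2) → 1 H
  atom 2: C, bond orders sum to 4 (valence 4) → 0 H
  atom 3: O, bond orders sum to 2 (valence 2) → 0 H
  atom 4: C, bond orders sum to 4 (valence 4) → 0 H
  atom 5: C, bond orders sum to 4 (valence 4) → 0 H
  atom 6: N, bond orders sum to 1 (valence 3) → 2 H
  atom 7: C, bond orders sum to 4 (valence 4) → 0 H
  atom 8: Br (halogen, monovalent) → 0 H
  atom 9: C, bond orders sum to 4 (valence 4) → 0 H
  atom 10: C, bond orders sum to 4 (valence 4) → 0 H
  atom 11: O, bond orders sum to 2 (valence 2) → 0 H
  atom 12: C, bond orders sum to 1 (valence 4) → 3 H
  atom 13: C, bond orders sum to 4 (valence 4) → 0 H
  atom 14: C, bond orders sum to 4 (valence 4) → 0 H
  atom 15: N, bond orders sum to 1 (valence 3) → 2 H
  atom 16: C, bond orders sum to 3 (valence 4) → 1 H
  atom 17: O, bond orders sum to 2 (valence 2) → 0 H
Totals → C:10, H:9, Br:1, N:2, O:4.
In Hill order: C10H9BrN2O4.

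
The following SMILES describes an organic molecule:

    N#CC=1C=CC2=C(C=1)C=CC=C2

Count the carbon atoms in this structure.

11

Count every carbon token in the SMILES (each C, including those in ring-closure positions and inside branches).
Carbon count: 11.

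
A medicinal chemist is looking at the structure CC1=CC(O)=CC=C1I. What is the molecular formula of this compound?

Walk through each heavy atom and fill implicit hydrogens from standard valence (C 4, N 3, O 2, S 2, halogen 1):
  atom 1: C, bond orders sum to 1 (valence 4) → 3 H
  atom 2: C, bond orders sum to 4 (valence 4) → 0 H
  atom 3: C, bond orders sum to 3 (valence 4) → 1 H
  atom 4: C, bond orders sum to 4 (valence 4) → 0 H
  atom 5: O, bond orders sum to 1 (valence 2) → 1 H
  atom 6: C, bond orders sum to 3 (valence 4) → 1 H
  atom 7: C, bond orders sum to 3 (valence 4) → 1 H
  atom 8: C, bond orders sum to 4 (valence 4) → 0 H
  atom 9: I (halogen, monovalent) → 0 H
Totals → C:7, H:7, I:1, O:1.
In Hill order: C7H7IO.

C7H7IO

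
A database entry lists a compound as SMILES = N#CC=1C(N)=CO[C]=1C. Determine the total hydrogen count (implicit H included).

Walk through each heavy atom and fill implicit hydrogens from standard valence (C 4, N 3, O 2, S 2, halogen 1):
  atom 1: N, bond orders sum to 3 (valence 3) → 0 H
  atom 2: C, bond orders sum to 4 (valence 4) → 0 H
  atom 3: C, bond orders sum to 4 (valence 4) → 0 H
  atom 4: C, bond orders sum to 4 (valence 4) → 0 H
  atom 5: N, bond orders sum to 1 (valence 3) → 2 H
  atom 6: C, bond orders sum to 3 (valence 4) → 1 H
  atom 7: O, bond orders sum to 2 (valence 2) → 0 H
  atom 8: C with explicit H count 0
  atom 9: C, bond orders sum to 1 (valence 4) → 3 H
Total hydrogens: 6.

6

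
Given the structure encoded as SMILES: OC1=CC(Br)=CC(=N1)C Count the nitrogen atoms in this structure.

1

Scan the SMILES for N atoms (remember two-letter symbols like Cl and Br are single atoms).
Nitrogen count: 1.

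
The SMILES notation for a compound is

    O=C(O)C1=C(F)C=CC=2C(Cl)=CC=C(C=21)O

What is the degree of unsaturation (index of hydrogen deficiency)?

8

Degree of unsaturation = (number of rings) + (number of π bonds).
Ring closures in the SMILES: 2.
π bonds: 6 double bonds (each 1 DoU) → 6 DoU from unsaturation.
Total DoU = 2 + 6 = 8.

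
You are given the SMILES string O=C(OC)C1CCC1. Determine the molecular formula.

C6H10O2

Walk through each heavy atom and fill implicit hydrogens from standard valence (C 4, N 3, O 2, S 2, halogen 1):
  atom 1: O, bond orders sum to 2 (valence 2) → 0 H
  atom 2: C, bond orders sum to 4 (valence 4) → 0 H
  atom 3: O, bond orders sum to 2 (valence 2) → 0 H
  atom 4: C, bond orders sum to 1 (valence 4) → 3 H
  atom 5: C, bond orders sum to 3 (valence 4) → 1 H
  atom 6: C, bond orders sum to 2 (valence 4) → 2 H
  atom 7: C, bond orders sum to 2 (valence 4) → 2 H
  atom 8: C, bond orders sum to 2 (valence 4) → 2 H
Totals → C:6, H:10, O:2.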